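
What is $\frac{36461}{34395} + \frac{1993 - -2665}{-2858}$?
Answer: $- \frac{28003186}{49150455} \approx -0.56974$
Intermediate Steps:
$\frac{36461}{34395} + \frac{1993 - -2665}{-2858} = 36461 \cdot \frac{1}{34395} + \left(1993 + 2665\right) \left(- \frac{1}{2858}\right) = \frac{36461}{34395} + 4658 \left(- \frac{1}{2858}\right) = \frac{36461}{34395} - \frac{2329}{1429} = - \frac{28003186}{49150455}$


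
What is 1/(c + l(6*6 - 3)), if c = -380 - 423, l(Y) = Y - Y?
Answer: -1/803 ≈ -0.0012453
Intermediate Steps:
l(Y) = 0
c = -803
1/(c + l(6*6 - 3)) = 1/(-803 + 0) = 1/(-803) = -1/803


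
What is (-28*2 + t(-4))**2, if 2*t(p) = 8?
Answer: 2704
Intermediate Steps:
t(p) = 4 (t(p) = (1/2)*8 = 4)
(-28*2 + t(-4))**2 = (-28*2 + 4)**2 = (-56 + 4)**2 = (-52)**2 = 2704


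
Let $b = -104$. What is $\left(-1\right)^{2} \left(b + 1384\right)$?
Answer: $1280$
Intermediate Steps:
$\left(-1\right)^{2} \left(b + 1384\right) = \left(-1\right)^{2} \left(-104 + 1384\right) = 1 \cdot 1280 = 1280$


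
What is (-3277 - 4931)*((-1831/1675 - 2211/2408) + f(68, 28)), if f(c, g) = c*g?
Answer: -7870939636302/504175 ≈ -1.5612e+7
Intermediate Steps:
(-3277 - 4931)*((-1831/1675 - 2211/2408) + f(68, 28)) = (-3277 - 4931)*((-1831/1675 - 2211/2408) + 68*28) = -8208*((-1831*1/1675 - 2211*1/2408) + 1904) = -8208*((-1831/1675 - 2211/2408) + 1904) = -8208*(-8112473/4033400 + 1904) = -8208*7671481127/4033400 = -7870939636302/504175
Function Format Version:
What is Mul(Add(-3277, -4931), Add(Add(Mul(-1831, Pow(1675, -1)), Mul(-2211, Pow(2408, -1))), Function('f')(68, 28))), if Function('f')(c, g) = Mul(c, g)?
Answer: Rational(-7870939636302, 504175) ≈ -1.5612e+7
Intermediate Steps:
Mul(Add(-3277, -4931), Add(Add(Mul(-1831, Pow(1675, -1)), Mul(-2211, Pow(2408, -1))), Function('f')(68, 28))) = Mul(Add(-3277, -4931), Add(Add(Mul(-1831, Pow(1675, -1)), Mul(-2211, Pow(2408, -1))), Mul(68, 28))) = Mul(-8208, Add(Add(Mul(-1831, Rational(1, 1675)), Mul(-2211, Rational(1, 2408))), 1904)) = Mul(-8208, Add(Add(Rational(-1831, 1675), Rational(-2211, 2408)), 1904)) = Mul(-8208, Add(Rational(-8112473, 4033400), 1904)) = Mul(-8208, Rational(7671481127, 4033400)) = Rational(-7870939636302, 504175)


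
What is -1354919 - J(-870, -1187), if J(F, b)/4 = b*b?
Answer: -6990795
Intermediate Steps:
J(F, b) = 4*b**2 (J(F, b) = 4*(b*b) = 4*b**2)
-1354919 - J(-870, -1187) = -1354919 - 4*(-1187)**2 = -1354919 - 4*1408969 = -1354919 - 1*5635876 = -1354919 - 5635876 = -6990795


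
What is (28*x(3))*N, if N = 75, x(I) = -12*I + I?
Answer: -69300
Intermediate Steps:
x(I) = -11*I
(28*x(3))*N = (28*(-11*3))*75 = (28*(-33))*75 = -924*75 = -69300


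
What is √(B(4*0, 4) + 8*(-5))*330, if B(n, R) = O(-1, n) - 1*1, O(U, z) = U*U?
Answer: 660*I*√10 ≈ 2087.1*I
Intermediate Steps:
O(U, z) = U²
B(n, R) = 0 (B(n, R) = (-1)² - 1*1 = 1 - 1 = 0)
√(B(4*0, 4) + 8*(-5))*330 = √(0 + 8*(-5))*330 = √(0 - 40)*330 = √(-40)*330 = (2*I*√10)*330 = 660*I*√10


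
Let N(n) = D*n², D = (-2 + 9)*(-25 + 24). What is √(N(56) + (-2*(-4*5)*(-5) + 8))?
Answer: 8*I*√346 ≈ 148.81*I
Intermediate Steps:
D = -7 (D = 7*(-1) = -7)
N(n) = -7*n²
√(N(56) + (-2*(-4*5)*(-5) + 8)) = √(-7*56² + (-2*(-4*5)*(-5) + 8)) = √(-7*3136 + (-(-40)*(-5) + 8)) = √(-21952 + (-2*100 + 8)) = √(-21952 + (-200 + 8)) = √(-21952 - 192) = √(-22144) = 8*I*√346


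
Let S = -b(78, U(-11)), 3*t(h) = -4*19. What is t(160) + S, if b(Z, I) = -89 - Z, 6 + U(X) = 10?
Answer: 425/3 ≈ 141.67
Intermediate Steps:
U(X) = 4 (U(X) = -6 + 10 = 4)
t(h) = -76/3 (t(h) = (-4*19)/3 = (⅓)*(-76) = -76/3)
S = 167 (S = -(-89 - 1*78) = -(-89 - 78) = -1*(-167) = 167)
t(160) + S = -76/3 + 167 = 425/3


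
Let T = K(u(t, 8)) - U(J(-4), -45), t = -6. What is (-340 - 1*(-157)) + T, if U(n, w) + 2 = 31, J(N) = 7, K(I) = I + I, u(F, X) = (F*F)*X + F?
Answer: 352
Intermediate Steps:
u(F, X) = F + X*F² (u(F, X) = F²*X + F = X*F² + F = F + X*F²)
K(I) = 2*I
U(n, w) = 29 (U(n, w) = -2 + 31 = 29)
T = 535 (T = 2*(-6*(1 - 6*8)) - 1*29 = 2*(-6*(1 - 48)) - 29 = 2*(-6*(-47)) - 29 = 2*282 - 29 = 564 - 29 = 535)
(-340 - 1*(-157)) + T = (-340 - 1*(-157)) + 535 = (-340 + 157) + 535 = -183 + 535 = 352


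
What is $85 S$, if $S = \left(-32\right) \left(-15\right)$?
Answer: $40800$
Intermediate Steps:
$S = 480$
$85 S = 85 \cdot 480 = 40800$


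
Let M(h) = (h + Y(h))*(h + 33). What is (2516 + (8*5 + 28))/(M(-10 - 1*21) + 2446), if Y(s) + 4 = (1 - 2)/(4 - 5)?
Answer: 1292/1189 ≈ 1.0866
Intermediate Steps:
Y(s) = -3 (Y(s) = -4 + (1 - 2)/(4 - 5) = -4 - 1/(-1) = -4 - 1*(-1) = -4 + 1 = -3)
M(h) = (-3 + h)*(33 + h) (M(h) = (h - 3)*(h + 33) = (-3 + h)*(33 + h))
(2516 + (8*5 + 28))/(M(-10 - 1*21) + 2446) = (2516 + (8*5 + 28))/((-99 + (-10 - 1*21)² + 30*(-10 - 1*21)) + 2446) = (2516 + (40 + 28))/((-99 + (-10 - 21)² + 30*(-10 - 21)) + 2446) = (2516 + 68)/((-99 + (-31)² + 30*(-31)) + 2446) = 2584/((-99 + 961 - 930) + 2446) = 2584/(-68 + 2446) = 2584/2378 = 2584*(1/2378) = 1292/1189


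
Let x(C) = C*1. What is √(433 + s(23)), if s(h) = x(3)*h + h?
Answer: 5*√21 ≈ 22.913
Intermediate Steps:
x(C) = C
s(h) = 4*h (s(h) = 3*h + h = 4*h)
√(433 + s(23)) = √(433 + 4*23) = √(433 + 92) = √525 = 5*√21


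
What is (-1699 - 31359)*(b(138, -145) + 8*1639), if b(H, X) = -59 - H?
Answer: -426944070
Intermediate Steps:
(-1699 - 31359)*(b(138, -145) + 8*1639) = (-1699 - 31359)*((-59 - 1*138) + 8*1639) = -33058*((-59 - 138) + 13112) = -33058*(-197 + 13112) = -33058*12915 = -426944070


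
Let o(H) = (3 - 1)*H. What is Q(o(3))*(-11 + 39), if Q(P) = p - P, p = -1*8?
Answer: -392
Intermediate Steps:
p = -8
o(H) = 2*H
Q(P) = -8 - P
Q(o(3))*(-11 + 39) = (-8 - 2*3)*(-11 + 39) = (-8 - 1*6)*28 = (-8 - 6)*28 = -14*28 = -392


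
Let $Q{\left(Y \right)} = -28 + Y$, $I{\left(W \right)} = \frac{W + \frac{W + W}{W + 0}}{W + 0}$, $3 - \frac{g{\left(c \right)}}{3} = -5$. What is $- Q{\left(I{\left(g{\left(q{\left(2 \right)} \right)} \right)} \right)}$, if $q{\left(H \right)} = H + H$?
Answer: $\frac{323}{12} \approx 26.917$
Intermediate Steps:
$q{\left(H \right)} = 2 H$
$g{\left(c \right)} = 24$ ($g{\left(c \right)} = 9 - -15 = 9 + 15 = 24$)
$I{\left(W \right)} = \frac{2 + W}{W}$ ($I{\left(W \right)} = \frac{W + \frac{2 W}{W}}{W} = \frac{W + 2}{W} = \frac{2 + W}{W}$)
$- Q{\left(I{\left(g{\left(q{\left(2 \right)} \right)} \right)} \right)} = - (-28 + \frac{2 + 24}{24}) = - (-28 + \frac{1}{24} \cdot 26) = - (-28 + \frac{13}{12}) = \left(-1\right) \left(- \frac{323}{12}\right) = \frac{323}{12}$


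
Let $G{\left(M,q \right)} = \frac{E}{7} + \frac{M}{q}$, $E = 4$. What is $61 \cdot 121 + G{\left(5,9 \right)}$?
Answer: $\frac{465074}{63} \approx 7382.1$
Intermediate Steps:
$G{\left(M,q \right)} = \frac{4}{7} + \frac{M}{q}$
$61 \cdot 121 + G{\left(5,9 \right)} = 61 \cdot 121 + \left(\frac{4}{7} + \frac{5}{9}\right) = 7381 + \left(\frac{4}{7} + 5 \cdot \frac{1}{9}\right) = 7381 + \left(\frac{4}{7} + \frac{5}{9}\right) = 7381 + \frac{71}{63} = \frac{465074}{63}$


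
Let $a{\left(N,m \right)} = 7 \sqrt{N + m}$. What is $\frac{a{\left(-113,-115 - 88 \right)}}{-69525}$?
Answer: $- \frac{14 i \sqrt{79}}{69525} \approx - 0.0017898 i$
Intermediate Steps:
$\frac{a{\left(-113,-115 - 88 \right)}}{-69525} = \frac{7 \sqrt{-113 - 203}}{-69525} = 7 \sqrt{-113 - 203} \left(- \frac{1}{69525}\right) = 7 \sqrt{-316} \left(- \frac{1}{69525}\right) = 7 \cdot 2 i \sqrt{79} \left(- \frac{1}{69525}\right) = 14 i \sqrt{79} \left(- \frac{1}{69525}\right) = - \frac{14 i \sqrt{79}}{69525}$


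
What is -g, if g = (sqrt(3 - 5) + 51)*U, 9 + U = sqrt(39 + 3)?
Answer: (9 - sqrt(42))*(51 + I*sqrt(2)) ≈ 128.48 + 3.5628*I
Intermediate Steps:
U = -9 + sqrt(42) (U = -9 + sqrt(39 + 3) = -9 + sqrt(42) ≈ -2.5193)
g = (-9 + sqrt(42))*(51 + I*sqrt(2)) (g = (sqrt(3 - 5) + 51)*(-9 + sqrt(42)) = (sqrt(-2) + 51)*(-9 + sqrt(42)) = (I*sqrt(2) + 51)*(-9 + sqrt(42)) = (51 + I*sqrt(2))*(-9 + sqrt(42)) = (-9 + sqrt(42))*(51 + I*sqrt(2)) ≈ -128.48 - 3.5628*I)
-g = -(-1)*(9 - sqrt(42))*(51 + I*sqrt(2)) = (9 - sqrt(42))*(51 + I*sqrt(2))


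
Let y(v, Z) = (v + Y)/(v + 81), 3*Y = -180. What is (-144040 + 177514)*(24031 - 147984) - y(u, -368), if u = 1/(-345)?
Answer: -115945320842867/27944 ≈ -4.1492e+9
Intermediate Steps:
Y = -60 (Y = (⅓)*(-180) = -60)
u = -1/345 ≈ -0.0028986
y(v, Z) = (-60 + v)/(81 + v) (y(v, Z) = (v - 60)/(v + 81) = (-60 + v)/(81 + v))
(-144040 + 177514)*(24031 - 147984) - y(u, -368) = (-144040 + 177514)*(24031 - 147984) - (-60 - 1/345)/(81 - 1/345) = 33474*(-123953) - (-20701)/(27944/345*345) = -4149202722 - 345*(-20701)/(27944*345) = -4149202722 - 1*(-20701/27944) = -4149202722 + 20701/27944 = -115945320842867/27944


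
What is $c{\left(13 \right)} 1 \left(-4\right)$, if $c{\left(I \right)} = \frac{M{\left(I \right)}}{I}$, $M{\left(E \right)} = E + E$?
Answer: $-8$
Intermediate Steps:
$M{\left(E \right)} = 2 E$
$c{\left(I \right)} = 2$ ($c{\left(I \right)} = \frac{2 I}{I} = 2$)
$c{\left(13 \right)} 1 \left(-4\right) = 2 \cdot 1 \left(-4\right) = 2 \left(-4\right) = -8$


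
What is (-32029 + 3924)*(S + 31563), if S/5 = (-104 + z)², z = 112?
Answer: -896071715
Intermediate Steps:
S = 320 (S = 5*(-104 + 112)² = 5*8² = 5*64 = 320)
(-32029 + 3924)*(S + 31563) = (-32029 + 3924)*(320 + 31563) = -28105*31883 = -896071715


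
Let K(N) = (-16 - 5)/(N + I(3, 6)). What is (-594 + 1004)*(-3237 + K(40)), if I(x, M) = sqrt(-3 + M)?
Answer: -2119834890/1597 + 8610*sqrt(3)/1597 ≈ -1.3274e+6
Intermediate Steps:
K(N) = -21/(N + sqrt(3)) (K(N) = (-16 - 5)/(N + sqrt(-3 + 6)) = -21/(N + sqrt(3)))
(-594 + 1004)*(-3237 + K(40)) = (-594 + 1004)*(-3237 - 21/(40 + sqrt(3))) = 410*(-3237 - 21/(40 + sqrt(3))) = -1327170 - 8610/(40 + sqrt(3))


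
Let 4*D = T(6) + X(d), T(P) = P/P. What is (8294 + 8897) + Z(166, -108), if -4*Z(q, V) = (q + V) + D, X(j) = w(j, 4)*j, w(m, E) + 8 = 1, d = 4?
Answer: 274851/16 ≈ 17178.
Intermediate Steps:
w(m, E) = -7 (w(m, E) = -8 + 1 = -7)
X(j) = -7*j
T(P) = 1
D = -27/4 (D = (1 - 7*4)/4 = (1 - 28)/4 = (¼)*(-27) = -27/4 ≈ -6.7500)
Z(q, V) = 27/16 - V/4 - q/4 (Z(q, V) = -((q + V) - 27/4)/4 = -((V + q) - 27/4)/4 = -(-27/4 + V + q)/4 = 27/16 - V/4 - q/4)
(8294 + 8897) + Z(166, -108) = (8294 + 8897) + (27/16 - ¼*(-108) - ¼*166) = 17191 + (27/16 + 27 - 83/2) = 17191 - 205/16 = 274851/16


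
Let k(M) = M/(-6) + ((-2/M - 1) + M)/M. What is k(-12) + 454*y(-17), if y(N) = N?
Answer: -555475/72 ≈ -7714.9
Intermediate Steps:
k(M) = -M/6 + (-1 + M - 2/M)/M (k(M) = M*(-1/6) + ((-1 - 2/M) + M)/M = -M/6 + (-1 + M - 2/M)/M)
k(-12) + 454*y(-17) = (1 - 1/(-12) - 2/(-12)**2 - 1/6*(-12)) + 454*(-17) = (1 - 1*(-1/12) - 2*1/144 + 2) - 7718 = (1 + 1/12 - 1/72 + 2) - 7718 = 221/72 - 7718 = -555475/72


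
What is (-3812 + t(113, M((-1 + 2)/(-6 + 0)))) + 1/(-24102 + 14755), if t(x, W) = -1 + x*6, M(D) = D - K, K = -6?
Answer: -29302846/9347 ≈ -3135.0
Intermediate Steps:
M(D) = 6 + D (M(D) = D - 1*(-6) = D + 6 = 6 + D)
t(x, W) = -1 + 6*x
(-3812 + t(113, M((-1 + 2)/(-6 + 0)))) + 1/(-24102 + 14755) = (-3812 + (-1 + 6*113)) + 1/(-24102 + 14755) = (-3812 + (-1 + 678)) + 1/(-9347) = (-3812 + 677) - 1/9347 = -3135 - 1/9347 = -29302846/9347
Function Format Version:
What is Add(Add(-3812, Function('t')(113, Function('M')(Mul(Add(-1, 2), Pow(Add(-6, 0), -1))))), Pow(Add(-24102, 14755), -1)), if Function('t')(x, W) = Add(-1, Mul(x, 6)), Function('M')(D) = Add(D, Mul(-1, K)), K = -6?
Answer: Rational(-29302846, 9347) ≈ -3135.0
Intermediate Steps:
Function('M')(D) = Add(6, D) (Function('M')(D) = Add(D, Mul(-1, -6)) = Add(D, 6) = Add(6, D))
Function('t')(x, W) = Add(-1, Mul(6, x))
Add(Add(-3812, Function('t')(113, Function('M')(Mul(Add(-1, 2), Pow(Add(-6, 0), -1))))), Pow(Add(-24102, 14755), -1)) = Add(Add(-3812, Add(-1, Mul(6, 113))), Pow(Add(-24102, 14755), -1)) = Add(Add(-3812, Add(-1, 678)), Pow(-9347, -1)) = Add(Add(-3812, 677), Rational(-1, 9347)) = Add(-3135, Rational(-1, 9347)) = Rational(-29302846, 9347)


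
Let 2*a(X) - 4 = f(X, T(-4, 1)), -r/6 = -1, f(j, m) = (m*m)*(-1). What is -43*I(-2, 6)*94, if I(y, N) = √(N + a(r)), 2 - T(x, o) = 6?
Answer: 0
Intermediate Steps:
T(x, o) = -4 (T(x, o) = 2 - 1*6 = 2 - 6 = -4)
f(j, m) = -m² (f(j, m) = m²*(-1) = -m²)
r = 6 (r = -6*(-1) = 6)
a(X) = -6 (a(X) = 2 + (-1*(-4)²)/2 = 2 + (-1*16)/2 = 2 + (½)*(-16) = 2 - 8 = -6)
I(y, N) = √(-6 + N) (I(y, N) = √(N - 6) = √(-6 + N))
-43*I(-2, 6)*94 = -43*√(-6 + 6)*94 = -43*√0*94 = -43*0*94 = 0*94 = 0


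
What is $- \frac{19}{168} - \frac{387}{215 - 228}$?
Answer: $\frac{64769}{2184} \approx 29.656$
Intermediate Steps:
$- \frac{19}{168} - \frac{387}{215 - 228} = \left(-19\right) \frac{1}{168} - \frac{387}{215 - 228} = - \frac{19}{168} - \frac{387}{-13} = - \frac{19}{168} - - \frac{387}{13} = - \frac{19}{168} + \frac{387}{13} = \frac{64769}{2184}$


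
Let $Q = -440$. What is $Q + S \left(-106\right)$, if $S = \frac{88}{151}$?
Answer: $- \frac{75768}{151} \approx -501.77$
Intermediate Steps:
$S = \frac{88}{151}$ ($S = 88 \cdot \frac{1}{151} = \frac{88}{151} \approx 0.58278$)
$Q + S \left(-106\right) = -440 + \frac{88}{151} \left(-106\right) = -440 - \frac{9328}{151} = - \frac{75768}{151}$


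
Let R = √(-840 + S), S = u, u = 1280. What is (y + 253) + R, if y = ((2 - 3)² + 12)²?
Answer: 422 + 2*√110 ≈ 442.98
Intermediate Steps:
S = 1280
R = 2*√110 (R = √(-840 + 1280) = √440 = 2*√110 ≈ 20.976)
y = 169 (y = ((-1)² + 12)² = (1 + 12)² = 13² = 169)
(y + 253) + R = (169 + 253) + 2*√110 = 422 + 2*√110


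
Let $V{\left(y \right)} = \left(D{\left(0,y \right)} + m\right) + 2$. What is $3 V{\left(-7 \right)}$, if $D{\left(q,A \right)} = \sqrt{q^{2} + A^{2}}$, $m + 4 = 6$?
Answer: $33$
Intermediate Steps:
$m = 2$ ($m = -4 + 6 = 2$)
$D{\left(q,A \right)} = \sqrt{A^{2} + q^{2}}$
$V{\left(y \right)} = 4 + \sqrt{y^{2}}$ ($V{\left(y \right)} = \left(\sqrt{y^{2} + 0^{2}} + 2\right) + 2 = \left(\sqrt{y^{2} + 0} + 2\right) + 2 = \left(\sqrt{y^{2}} + 2\right) + 2 = \left(2 + \sqrt{y^{2}}\right) + 2 = 4 + \sqrt{y^{2}}$)
$3 V{\left(-7 \right)} = 3 \left(4 + \sqrt{\left(-7\right)^{2}}\right) = 3 \left(4 + \sqrt{49}\right) = 3 \left(4 + 7\right) = 3 \cdot 11 = 33$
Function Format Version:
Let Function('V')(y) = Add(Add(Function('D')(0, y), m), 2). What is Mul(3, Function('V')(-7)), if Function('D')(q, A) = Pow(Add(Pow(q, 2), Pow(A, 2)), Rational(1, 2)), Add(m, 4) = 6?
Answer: 33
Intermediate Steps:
m = 2 (m = Add(-4, 6) = 2)
Function('D')(q, A) = Pow(Add(Pow(A, 2), Pow(q, 2)), Rational(1, 2))
Function('V')(y) = Add(4, Pow(Pow(y, 2), Rational(1, 2))) (Function('V')(y) = Add(Add(Pow(Add(Pow(y, 2), Pow(0, 2)), Rational(1, 2)), 2), 2) = Add(Add(Pow(Add(Pow(y, 2), 0), Rational(1, 2)), 2), 2) = Add(Add(Pow(Pow(y, 2), Rational(1, 2)), 2), 2) = Add(Add(2, Pow(Pow(y, 2), Rational(1, 2))), 2) = Add(4, Pow(Pow(y, 2), Rational(1, 2))))
Mul(3, Function('V')(-7)) = Mul(3, Add(4, Pow(Pow(-7, 2), Rational(1, 2)))) = Mul(3, Add(4, Pow(49, Rational(1, 2)))) = Mul(3, Add(4, 7)) = Mul(3, 11) = 33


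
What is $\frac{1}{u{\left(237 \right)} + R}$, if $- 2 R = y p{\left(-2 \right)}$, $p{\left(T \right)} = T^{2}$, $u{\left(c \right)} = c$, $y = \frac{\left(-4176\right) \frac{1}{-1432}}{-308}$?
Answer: $\frac{13783}{3266832} \approx 0.0042191$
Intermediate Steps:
$y = - \frac{261}{27566}$ ($y = \left(-4176\right) \left(- \frac{1}{1432}\right) \left(- \frac{1}{308}\right) = \frac{522}{179} \left(- \frac{1}{308}\right) = - \frac{261}{27566} \approx -0.0094682$)
$R = \frac{261}{13783}$ ($R = - \frac{\left(- \frac{261}{27566}\right) \left(-2\right)^{2}}{2} = - \frac{\left(- \frac{261}{27566}\right) 4}{2} = \left(- \frac{1}{2}\right) \left(- \frac{522}{13783}\right) = \frac{261}{13783} \approx 0.018936$)
$\frac{1}{u{\left(237 \right)} + R} = \frac{1}{237 + \frac{261}{13783}} = \frac{1}{\frac{3266832}{13783}} = \frac{13783}{3266832}$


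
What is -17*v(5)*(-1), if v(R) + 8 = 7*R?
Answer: 459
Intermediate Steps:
v(R) = -8 + 7*R
-17*v(5)*(-1) = -17*(-8 + 7*5)*(-1) = -17*(-8 + 35)*(-1) = -17*27*(-1) = -459*(-1) = 459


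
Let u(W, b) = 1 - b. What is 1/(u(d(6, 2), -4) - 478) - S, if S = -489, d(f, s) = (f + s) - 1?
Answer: 231296/473 ≈ 489.00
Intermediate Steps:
d(f, s) = -1 + f + s
1/(u(d(6, 2), -4) - 478) - S = 1/((1 - 1*(-4)) - 478) - 1*(-489) = 1/((1 + 4) - 478) + 489 = 1/(5 - 478) + 489 = 1/(-473) + 489 = -1/473 + 489 = 231296/473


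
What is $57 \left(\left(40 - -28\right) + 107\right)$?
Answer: $9975$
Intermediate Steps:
$57 \left(\left(40 - -28\right) + 107\right) = 57 \left(\left(40 + 28\right) + 107\right) = 57 \left(68 + 107\right) = 57 \cdot 175 = 9975$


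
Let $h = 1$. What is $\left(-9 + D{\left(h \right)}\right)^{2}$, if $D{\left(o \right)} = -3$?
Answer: $144$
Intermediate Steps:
$\left(-9 + D{\left(h \right)}\right)^{2} = \left(-9 - 3\right)^{2} = \left(-12\right)^{2} = 144$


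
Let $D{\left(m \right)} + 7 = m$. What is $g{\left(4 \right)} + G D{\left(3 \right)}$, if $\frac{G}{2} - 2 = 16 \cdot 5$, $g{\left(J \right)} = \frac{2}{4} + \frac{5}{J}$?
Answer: $- \frac{2617}{4} \approx -654.25$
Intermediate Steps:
$D{\left(m \right)} = -7 + m$
$g{\left(J \right)} = \frac{1}{2} + \frac{5}{J}$ ($g{\left(J \right)} = 2 \cdot \frac{1}{4} + \frac{5}{J} = \frac{1}{2} + \frac{5}{J}$)
$G = 164$ ($G = 4 + 2 \cdot 16 \cdot 5 = 4 + 2 \cdot 80 = 4 + 160 = 164$)
$g{\left(4 \right)} + G D{\left(3 \right)} = \frac{10 + 4}{2 \cdot 4} + 164 \left(-7 + 3\right) = \frac{1}{2} \cdot \frac{1}{4} \cdot 14 + 164 \left(-4\right) = \frac{7}{4} - 656 = - \frac{2617}{4}$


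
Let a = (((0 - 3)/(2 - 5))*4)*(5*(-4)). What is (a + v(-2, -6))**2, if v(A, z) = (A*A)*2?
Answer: 5184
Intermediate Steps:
v(A, z) = 2*A**2 (v(A, z) = A**2*2 = 2*A**2)
a = -80 (a = (-3/(-3)*4)*(-20) = (-3*(-1/3)*4)*(-20) = (1*4)*(-20) = 4*(-20) = -80)
(a + v(-2, -6))**2 = (-80 + 2*(-2)**2)**2 = (-80 + 2*4)**2 = (-80 + 8)**2 = (-72)**2 = 5184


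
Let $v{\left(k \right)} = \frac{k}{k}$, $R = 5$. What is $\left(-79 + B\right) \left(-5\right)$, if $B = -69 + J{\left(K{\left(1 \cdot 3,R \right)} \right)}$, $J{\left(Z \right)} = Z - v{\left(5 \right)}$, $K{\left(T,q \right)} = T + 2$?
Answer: $720$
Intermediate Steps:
$v{\left(k \right)} = 1$
$K{\left(T,q \right)} = 2 + T$
$J{\left(Z \right)} = -1 + Z$ ($J{\left(Z \right)} = Z - 1 = -1 + Z$)
$B = -65$ ($B = -69 + \left(-1 + \left(2 + 1 \cdot 3\right)\right) = -69 + \left(-1 + \left(2 + 3\right)\right) = -69 + \left(-1 + 5\right) = -69 + 4 = -65$)
$\left(-79 + B\right) \left(-5\right) = \left(-79 - 65\right) \left(-5\right) = \left(-144\right) \left(-5\right) = 720$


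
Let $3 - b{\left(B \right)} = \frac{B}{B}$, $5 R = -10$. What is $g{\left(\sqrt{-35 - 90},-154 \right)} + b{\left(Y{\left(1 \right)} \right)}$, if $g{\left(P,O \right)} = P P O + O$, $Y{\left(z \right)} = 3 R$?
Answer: $19098$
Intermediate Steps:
$R = -2$ ($R = \frac{1}{5} \left(-10\right) = -2$)
$Y{\left(z \right)} = -6$ ($Y{\left(z \right)} = 3 \left(-2\right) = -6$)
$b{\left(B \right)} = 2$ ($b{\left(B \right)} = 3 - \frac{B}{B} = 3 - 1 = 2$)
$g{\left(P,O \right)} = O + O P^{2}$ ($g{\left(P,O \right)} = P^{2} O + O = O P^{2} + O = O + O P^{2}$)
$g{\left(\sqrt{-35 - 90},-154 \right)} + b{\left(Y{\left(1 \right)} \right)} = - 154 \left(1 + \left(\sqrt{-35 - 90}\right)^{2}\right) + 2 = - 154 \left(1 + \left(\sqrt{-125}\right)^{2}\right) + 2 = - 154 \left(1 + \left(5 i \sqrt{5}\right)^{2}\right) + 2 = - 154 \left(1 - 125\right) + 2 = \left(-154\right) \left(-124\right) + 2 = 19096 + 2 = 19098$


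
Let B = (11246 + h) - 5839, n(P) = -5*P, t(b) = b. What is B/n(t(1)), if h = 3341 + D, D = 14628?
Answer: -23376/5 ≈ -4675.2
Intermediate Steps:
h = 17969 (h = 3341 + 14628 = 17969)
B = 23376 (B = (11246 + 17969) - 5839 = 29215 - 5839 = 23376)
B/n(t(1)) = 23376/((-5*1)) = 23376/(-5) = 23376*(-⅕) = -23376/5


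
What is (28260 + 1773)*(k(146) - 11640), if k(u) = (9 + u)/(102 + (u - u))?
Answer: -11884308375/34 ≈ -3.4954e+8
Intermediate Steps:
k(u) = 3/34 + u/102 (k(u) = (9 + u)/(102 + 0) = (9 + u)/102 = (9 + u)*(1/102) = 3/34 + u/102)
(28260 + 1773)*(k(146) - 11640) = (28260 + 1773)*((3/34 + (1/102)*146) - 11640) = 30033*((3/34 + 73/51) - 11640) = 30033*(155/102 - 11640) = 30033*(-1187125/102) = -11884308375/34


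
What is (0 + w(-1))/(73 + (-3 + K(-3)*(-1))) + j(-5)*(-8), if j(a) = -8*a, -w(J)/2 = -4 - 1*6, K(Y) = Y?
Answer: -23340/73 ≈ -319.73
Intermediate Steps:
w(J) = 20 (w(J) = -2*(-4 - 1*6) = -2*(-4 - 6) = -2*(-10) = 20)
(0 + w(-1))/(73 + (-3 + K(-3)*(-1))) + j(-5)*(-8) = (0 + 20)/(73 + (-3 - 3*(-1))) - 8*(-5)*(-8) = 20/(73 + (-3 + 3)) + 40*(-8) = 20/(73 + 0) - 320 = 20/73 - 320 = -23340/73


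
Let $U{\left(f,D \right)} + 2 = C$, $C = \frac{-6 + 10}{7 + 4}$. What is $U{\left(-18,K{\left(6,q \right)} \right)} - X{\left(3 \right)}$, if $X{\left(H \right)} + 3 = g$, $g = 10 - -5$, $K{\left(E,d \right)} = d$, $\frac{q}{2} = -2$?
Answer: $- \frac{150}{11} \approx -13.636$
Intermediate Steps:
$q = -4$ ($q = 2 \left(-2\right) = -4$)
$C = \frac{4}{11} \approx 0.36364$
$U{\left(f,D \right)} = - \frac{18}{11}$ ($U{\left(f,D \right)} = -2 + \frac{4}{11} = - \frac{18}{11}$)
$g = 15$ ($g = 10 + 5 = 15$)
$X{\left(H \right)} = 12$ ($X{\left(H \right)} = -3 + 15 = 12$)
$U{\left(-18,K{\left(6,q \right)} \right)} - X{\left(3 \right)} = - \frac{18}{11} - 12 = - \frac{150}{11}$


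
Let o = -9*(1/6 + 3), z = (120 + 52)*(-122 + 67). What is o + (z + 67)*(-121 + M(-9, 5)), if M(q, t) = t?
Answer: 2179119/2 ≈ 1.0896e+6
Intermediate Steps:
z = -9460 (z = 172*(-55) = -9460)
o = -57/2 (o = -9*(1/6 + 3) = -9*19/6 = -57/2 ≈ -28.500)
o + (z + 67)*(-121 + M(-9, 5)) = -57/2 + (-9460 + 67)*(-121 + 5) = -57/2 - 9393*(-116) = -57/2 + 1089588 = 2179119/2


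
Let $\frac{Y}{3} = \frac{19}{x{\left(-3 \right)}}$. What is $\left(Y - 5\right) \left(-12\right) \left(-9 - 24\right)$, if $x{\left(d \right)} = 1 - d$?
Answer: $3663$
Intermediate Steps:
$Y = \frac{57}{4}$ ($Y = 3 \frac{19}{1 - -3} = 3 \frac{19}{1 + 3} = 3 \cdot \frac{19}{4} = \frac{57}{4} \approx 14.25$)
$\left(Y - 5\right) \left(-12\right) \left(-9 - 24\right) = \left(\frac{57}{4} - 5\right) \left(-12\right) \left(-9 - 24\right) = \frac{37}{4} \left(-12\right) \left(-9 - 24\right) = \left(-111\right) \left(-33\right) = 3663$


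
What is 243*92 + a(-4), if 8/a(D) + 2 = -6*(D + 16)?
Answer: 827168/37 ≈ 22356.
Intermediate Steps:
a(D) = 8/(-98 - 6*D) (a(D) = 8/(-2 - 6*(D + 16)) = 8/(-2 - 6*(16 + D)) = 8/(-2 + (-96 - 6*D)) = 8/(-98 - 6*D))
243*92 + a(-4) = 243*92 - 4/(49 + 3*(-4)) = 22356 - 4/(49 - 12) = 22356 - 4/37 = 827168/37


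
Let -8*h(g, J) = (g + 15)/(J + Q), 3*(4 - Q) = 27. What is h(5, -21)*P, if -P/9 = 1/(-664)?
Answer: 45/34528 ≈ 0.0013033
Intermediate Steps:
Q = -5 (Q = 4 - ⅓*27 = 4 - 9 = -5)
h(g, J) = -(15 + g)/(8*(-5 + J)) (h(g, J) = -(g + 15)/(8*(J - 5)) = -(15 + g)/(8*(-5 + J)))
P = 9/664 (P = -9/(-664) = -9*(-1/664) = 9/664 ≈ 0.013554)
h(5, -21)*P = ((-15 - 1*5)/(8*(-5 - 21)))*(9/664) = ((⅛)*(-15 - 5)/(-26))*(9/664) = ((⅛)*(-1/26)*(-20))*(9/664) = (5/52)*(9/664) = 45/34528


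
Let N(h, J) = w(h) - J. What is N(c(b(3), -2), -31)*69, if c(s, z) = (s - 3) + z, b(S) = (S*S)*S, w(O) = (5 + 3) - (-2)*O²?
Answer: 69483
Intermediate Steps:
w(O) = 8 + 2*O²
b(S) = S³ (b(S) = S²*S = S³)
c(s, z) = -3 + s + z (c(s, z) = (-3 + s) + z = -3 + s + z)
N(h, J) = 8 - J + 2*h² (N(h, J) = (8 + 2*h²) - J = 8 - J + 2*h²)
N(c(b(3), -2), -31)*69 = (8 - 1*(-31) + 2*(-3 + 3³ - 2)²)*69 = (8 + 31 + 2*(-3 + 27 - 2)²)*69 = (8 + 31 + 2*22²)*69 = (8 + 31 + 2*484)*69 = (8 + 31 + 968)*69 = 1007*69 = 69483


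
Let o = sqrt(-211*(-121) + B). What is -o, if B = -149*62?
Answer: -sqrt(16293) ≈ -127.64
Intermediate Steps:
B = -9238
o = sqrt(16293) (o = sqrt(-211*(-121) - 9238) = sqrt(25531 - 9238) = sqrt(16293) ≈ 127.64)
-o = -sqrt(16293)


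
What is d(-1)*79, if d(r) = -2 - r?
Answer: -79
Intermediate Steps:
d(-1)*79 = (-2 - 1*(-1))*79 = (-2 + 1)*79 = -1*79 = -79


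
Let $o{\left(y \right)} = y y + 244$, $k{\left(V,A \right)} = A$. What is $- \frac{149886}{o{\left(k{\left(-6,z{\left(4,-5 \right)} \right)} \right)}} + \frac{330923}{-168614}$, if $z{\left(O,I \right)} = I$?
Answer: $- \frac{25361896291}{45357166} \approx -559.16$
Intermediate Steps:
$o{\left(y \right)} = 244 + y^{2}$ ($o{\left(y \right)} = y^{2} + 244 = 244 + y^{2}$)
$- \frac{149886}{o{\left(k{\left(-6,z{\left(4,-5 \right)} \right)} \right)}} + \frac{330923}{-168614} = - \frac{149886}{244 + \left(-5\right)^{2}} + \frac{330923}{-168614} = - \frac{149886}{244 + 25} + 330923 \left(- \frac{1}{168614}\right) = - \frac{149886}{269} - \frac{330923}{168614} = - \frac{25361896291}{45357166}$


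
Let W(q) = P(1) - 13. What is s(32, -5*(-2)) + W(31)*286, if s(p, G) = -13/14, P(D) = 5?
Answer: -32045/14 ≈ -2288.9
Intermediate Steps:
s(p, G) = -13/14 (s(p, G) = -13*1/14 = -13/14)
W(q) = -8 (W(q) = 5 - 13 = -8)
s(32, -5*(-2)) + W(31)*286 = -13/14 - 8*286 = -13/14 - 2288 = -32045/14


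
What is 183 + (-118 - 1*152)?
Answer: -87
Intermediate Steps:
183 + (-118 - 1*152) = 183 + (-118 - 152) = 183 - 270 = -87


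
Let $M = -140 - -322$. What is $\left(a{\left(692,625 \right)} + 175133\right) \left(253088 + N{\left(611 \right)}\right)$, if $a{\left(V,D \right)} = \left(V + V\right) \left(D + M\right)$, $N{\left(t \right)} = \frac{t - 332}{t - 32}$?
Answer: $\frac{63110157251617}{193} \approx 3.27 \cdot 10^{11}$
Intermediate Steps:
$N{\left(t \right)} = \frac{-332 + t}{-32 + t}$
$M = 182$ ($M = -140 + 322 = 182$)
$a{\left(V,D \right)} = 2 V \left(182 + D\right)$ ($a{\left(V,D \right)} = \left(V + V\right) \left(D + 182\right) = 2 V \left(182 + D\right)$)
$\left(a{\left(692,625 \right)} + 175133\right) \left(253088 + N{\left(611 \right)}\right) = \left(2 \cdot 692 \left(182 + 625\right) + 175133\right) \left(253088 + \frac{-332 + 611}{-32 + 611}\right) = \left(2 \cdot 692 \cdot 807 + 175133\right) \left(253088 + \frac{1}{579} \cdot 279\right) = \left(1116888 + 175133\right) \left(253088 + \frac{1}{579} \cdot 279\right) = 1292021 \left(253088 + \frac{93}{193}\right) = 1292021 \cdot \frac{48846077}{193} = \frac{63110157251617}{193}$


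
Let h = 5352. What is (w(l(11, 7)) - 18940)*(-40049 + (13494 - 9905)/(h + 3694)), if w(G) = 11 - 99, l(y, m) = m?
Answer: 3446728732810/4523 ≈ 7.6204e+8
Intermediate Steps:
w(G) = -88
(w(l(11, 7)) - 18940)*(-40049 + (13494 - 9905)/(h + 3694)) = (-88 - 18940)*(-40049 + (13494 - 9905)/(5352 + 3694)) = -19028*(-40049 + 3589/9046) = -19028*(-362279665/9046) = 3446728732810/4523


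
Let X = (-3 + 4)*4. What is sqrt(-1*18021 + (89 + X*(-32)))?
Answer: 2*I*sqrt(4515) ≈ 134.39*I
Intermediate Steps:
X = 4 (X = 1*4 = 4)
sqrt(-1*18021 + (89 + X*(-32))) = sqrt(-1*18021 + (89 + 4*(-32))) = sqrt(-18021 + (89 - 128)) = sqrt(-18021 - 39) = sqrt(-18060) = 2*I*sqrt(4515)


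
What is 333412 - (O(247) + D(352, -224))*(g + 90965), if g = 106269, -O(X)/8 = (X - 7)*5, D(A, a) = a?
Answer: 1937960228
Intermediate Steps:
O(X) = 280 - 40*X (O(X) = -8*(X - 7)*5 = -8*(-7 + X)*5 = -8*(-35 + 5*X) = 280 - 40*X)
333412 - (O(247) + D(352, -224))*(g + 90965) = 333412 - ((280 - 40*247) - 224)*(106269 + 90965) = 333412 - ((280 - 9880) - 224)*197234 = 333412 - (-9600 - 224)*197234 = 333412 - (-9824)*197234 = 333412 - 1*(-1937626816) = 333412 + 1937626816 = 1937960228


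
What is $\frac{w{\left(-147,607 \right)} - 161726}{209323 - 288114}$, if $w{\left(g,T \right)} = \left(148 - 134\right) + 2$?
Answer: $\frac{161710}{78791} \approx 2.0524$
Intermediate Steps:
$w{\left(g,T \right)} = 16$ ($w{\left(g,T \right)} = 14 + 2 = 16$)
$\frac{w{\left(-147,607 \right)} - 161726}{209323 - 288114} = \frac{16 - 161726}{209323 - 288114} = - \frac{161710}{-78791} = \left(-161710\right) \left(- \frac{1}{78791}\right) = \frac{161710}{78791}$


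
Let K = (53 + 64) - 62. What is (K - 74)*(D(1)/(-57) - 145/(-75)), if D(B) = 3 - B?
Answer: -541/15 ≈ -36.067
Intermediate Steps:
K = 55 (K = 117 - 62 = 55)
(K - 74)*(D(1)/(-57) - 145/(-75)) = (55 - 74)*((3 - 1*1)/(-57) - 145/(-75)) = -19*((3 - 1)*(-1/57) - 145*(-1/75)) = -19*(2*(-1/57) + 29/15) = -19*(-2/57 + 29/15) = -19*541/285 = -541/15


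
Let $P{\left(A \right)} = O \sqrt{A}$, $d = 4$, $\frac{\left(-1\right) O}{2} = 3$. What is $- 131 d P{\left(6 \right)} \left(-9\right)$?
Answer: $- 28296 \sqrt{6} \approx -69311.0$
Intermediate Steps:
$O = -6$ ($O = \left(-2\right) 3 = -6$)
$P{\left(A \right)} = - 6 \sqrt{A}$
$- 131 d P{\left(6 \right)} \left(-9\right) = - 131 \cdot 4 \left(- 6 \sqrt{6}\right) \left(-9\right) = - 131 - 24 \sqrt{6} \left(-9\right) = - 131 \cdot 216 \sqrt{6} = - 28296 \sqrt{6}$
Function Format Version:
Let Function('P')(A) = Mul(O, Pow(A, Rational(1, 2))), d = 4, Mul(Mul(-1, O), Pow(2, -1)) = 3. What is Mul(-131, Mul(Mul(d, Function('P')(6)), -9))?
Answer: Mul(-28296, Pow(6, Rational(1, 2))) ≈ -69311.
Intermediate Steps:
O = -6 (O = Mul(-2, 3) = -6)
Function('P')(A) = Mul(-6, Pow(A, Rational(1, 2)))
Mul(-131, Mul(Mul(d, Function('P')(6)), -9)) = Mul(-131, Mul(Mul(4, Mul(-6, Pow(6, Rational(1, 2)))), -9)) = Mul(-131, Mul(Mul(-24, Pow(6, Rational(1, 2))), -9)) = Mul(-131, Mul(216, Pow(6, Rational(1, 2)))) = Mul(-28296, Pow(6, Rational(1, 2)))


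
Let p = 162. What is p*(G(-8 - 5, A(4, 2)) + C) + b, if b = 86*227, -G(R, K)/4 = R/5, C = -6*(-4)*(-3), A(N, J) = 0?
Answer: 47714/5 ≈ 9542.8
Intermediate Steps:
C = -72 (C = 24*(-3) = -72)
G(R, K) = -4*R/5
b = 19522
p*(G(-8 - 5, A(4, 2)) + C) + b = 162*(-4*(-8 - 5)/5 - 72) + 19522 = 162*(-⅘*(-13) - 72) + 19522 = 162*(52/5 - 72) + 19522 = 162*(-308/5) + 19522 = -49896/5 + 19522 = 47714/5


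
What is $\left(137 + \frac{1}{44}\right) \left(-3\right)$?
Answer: $- \frac{18087}{44} \approx -411.07$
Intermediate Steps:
$\left(137 + \frac{1}{44}\right) \left(-3\right) = \frac{6029}{44} \left(-3\right) = - \frac{18087}{44}$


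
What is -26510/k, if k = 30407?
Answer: -26510/30407 ≈ -0.87184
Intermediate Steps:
-26510/k = -26510/30407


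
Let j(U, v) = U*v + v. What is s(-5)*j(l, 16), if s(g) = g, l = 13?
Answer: -1120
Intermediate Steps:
j(U, v) = v + U*v
s(-5)*j(l, 16) = -80*(1 + 13) = -80*14 = -5*224 = -1120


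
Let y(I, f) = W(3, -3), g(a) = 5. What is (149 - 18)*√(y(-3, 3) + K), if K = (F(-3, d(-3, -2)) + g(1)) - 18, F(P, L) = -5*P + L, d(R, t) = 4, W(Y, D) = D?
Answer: 131*√3 ≈ 226.90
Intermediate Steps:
y(I, f) = -3
F(P, L) = L - 5*P
K = 6 (K = ((4 - 5*(-3)) + 5) - 18 = ((4 + 15) + 5) - 18 = (19 + 5) - 18 = 24 - 18 = 6)
(149 - 18)*√(y(-3, 3) + K) = (149 - 18)*√(-3 + 6) = 131*√3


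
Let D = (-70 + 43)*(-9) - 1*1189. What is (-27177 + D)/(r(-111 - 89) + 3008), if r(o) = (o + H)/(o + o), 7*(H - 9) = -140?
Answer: -11249200/1203411 ≈ -9.3478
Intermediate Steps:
H = -11 (H = 9 + (⅐)*(-140) = 9 - 20 = -11)
r(o) = (-11 + o)/(2*o) (r(o) = (o - 11)/(o + o) = (-11 + o)/((2*o)) = (-11 + o)*(1/(2*o)) = (-11 + o)/(2*o))
D = -946 (D = -27*(-9) - 1189 = 243 - 1189 = -946)
(-27177 + D)/(r(-111 - 89) + 3008) = (-27177 - 946)/((-11 + (-111 - 89))/(2*(-111 - 89)) + 3008) = -28123/((½)*(-11 - 200)/(-200) + 3008) = -28123/((½)*(-1/200)*(-211) + 3008) = -28123/(211/400 + 3008) = -28123/1203411/400 = -28123*400/1203411 = -11249200/1203411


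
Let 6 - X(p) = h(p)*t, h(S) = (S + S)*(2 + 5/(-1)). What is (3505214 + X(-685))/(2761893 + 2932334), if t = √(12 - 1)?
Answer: 3505220/5694227 - 4110*√11/5694227 ≈ 0.61318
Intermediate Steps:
h(S) = -6*S (h(S) = (2*S)*(2 + 5*(-1)) = (2*S)*(2 - 5) = (2*S)*(-3) = -6*S)
t = √11 ≈ 3.3166
X(p) = 6 + 6*p*√11 (X(p) = 6 - (-6*p)*√11 = 6 - (-6)*p*√11 = 6 + 6*p*√11)
(3505214 + X(-685))/(2761893 + 2932334) = (3505214 + (6 + 6*(-685)*√11))/(2761893 + 2932334) = (3505214 + (6 - 4110*√11))/5694227 = (3505220 - 4110*√11)*(1/5694227) = 3505220/5694227 - 4110*√11/5694227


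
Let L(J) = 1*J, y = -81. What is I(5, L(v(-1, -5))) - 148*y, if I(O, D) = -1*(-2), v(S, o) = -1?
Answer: 11990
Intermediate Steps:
L(J) = J
I(O, D) = 2
I(5, L(v(-1, -5))) - 148*y = 2 - 148*(-81) = 2 + 11988 = 11990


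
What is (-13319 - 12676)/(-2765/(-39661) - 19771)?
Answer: 1030987695/784134866 ≈ 1.3148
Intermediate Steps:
(-13319 - 12676)/(-2765/(-39661) - 19771) = -25995/(-2765*(-1/39661) - 19771) = -25995/(2765/39661 - 19771) = -25995/(-784134866/39661) = -25995*(-39661/784134866) = 1030987695/784134866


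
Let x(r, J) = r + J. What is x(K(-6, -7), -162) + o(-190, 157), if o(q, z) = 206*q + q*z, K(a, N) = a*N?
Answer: -69090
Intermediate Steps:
K(a, N) = N*a
x(r, J) = J + r
x(K(-6, -7), -162) + o(-190, 157) = (-162 - 7*(-6)) - 190*(206 + 157) = (-162 + 42) - 190*363 = -120 - 68970 = -69090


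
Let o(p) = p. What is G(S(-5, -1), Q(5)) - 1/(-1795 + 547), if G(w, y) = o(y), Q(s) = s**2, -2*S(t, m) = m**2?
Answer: 31201/1248 ≈ 25.001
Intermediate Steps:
S(t, m) = -m**2/2
G(w, y) = y
G(S(-5, -1), Q(5)) - 1/(-1795 + 547) = 5**2 - 1/(-1795 + 547) = 25 - 1/(-1248) = 25 - 1*(-1/1248) = 25 + 1/1248 = 31201/1248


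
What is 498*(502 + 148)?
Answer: 323700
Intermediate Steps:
498*(502 + 148) = 498*650 = 323700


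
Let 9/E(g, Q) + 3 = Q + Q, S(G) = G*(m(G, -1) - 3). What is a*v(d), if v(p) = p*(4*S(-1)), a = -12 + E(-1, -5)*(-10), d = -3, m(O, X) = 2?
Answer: 792/13 ≈ 60.923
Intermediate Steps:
S(G) = -G (S(G) = G*(2 - 3) = G*(-1) = -G)
E(g, Q) = 9/(-3 + 2*Q) (E(g, Q) = 9/(-3 + (Q + Q)) = 9/(-3 + 2*Q))
a = -66/13 (a = -12 + (9/(-3 + 2*(-5)))*(-10) = -12 + (9/(-3 - 10))*(-10) = -12 + (9/(-13))*(-10) = -12 + (9*(-1/13))*(-10) = -12 - 9/13*(-10) = -12 + 90/13 = -66/13 ≈ -5.0769)
v(p) = 4*p (v(p) = p*(4*(-1*(-1))) = p*(4*1) = p*4 = 4*p)
a*v(d) = -264*(-3)/13 = -66/13*(-12) = 792/13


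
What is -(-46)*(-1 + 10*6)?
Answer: 2714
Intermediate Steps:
-(-46)*(-1 + 10*6) = -(-46)*(-1 + 60) = -(-46)*59 = -1*(-2714) = 2714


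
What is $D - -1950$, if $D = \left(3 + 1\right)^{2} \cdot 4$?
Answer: $2014$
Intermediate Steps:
$D = 64$ ($D = 4^{2} \cdot 4 = 16 \cdot 4 = 64$)
$D - -1950 = 64 - -1950 = 64 + 1950 = 2014$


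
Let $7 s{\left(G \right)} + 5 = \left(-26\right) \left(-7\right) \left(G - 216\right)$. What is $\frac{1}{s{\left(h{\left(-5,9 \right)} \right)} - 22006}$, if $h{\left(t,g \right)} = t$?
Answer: $- \frac{7}{194269} \approx -3.6033 \cdot 10^{-5}$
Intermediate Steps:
$s{\left(G \right)} = - \frac{39317}{7} + 26 G$ ($s{\left(G \right)} = - \frac{5}{7} + \frac{\left(-26\right) \left(-7\right) \left(G - 216\right)}{7} = - \frac{5}{7} + \frac{182 \left(-216 + G\right)}{7} = - \frac{5}{7} + \frac{-39312 + 182 G}{7} = - \frac{5}{7} + \left(-5616 + 26 G\right) = - \frac{39317}{7} + 26 G$)
$\frac{1}{s{\left(h{\left(-5,9 \right)} \right)} - 22006} = \frac{1}{\left(- \frac{39317}{7} + 26 \left(-5\right)\right) - 22006} = \frac{1}{\left(- \frac{39317}{7} - 130\right) - 22006} = \frac{1}{- \frac{40227}{7} - 22006} = \frac{1}{- \frac{194269}{7}} = - \frac{7}{194269}$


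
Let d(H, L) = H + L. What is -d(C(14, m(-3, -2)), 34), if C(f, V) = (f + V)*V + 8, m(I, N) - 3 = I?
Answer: -42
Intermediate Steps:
m(I, N) = 3 + I
C(f, V) = 8 + V*(V + f) (C(f, V) = (V + f)*V + 8 = V*(V + f) + 8 = 8 + V*(V + f))
-d(C(14, m(-3, -2)), 34) = -((8 + (3 - 3)² + (3 - 3)*14) + 34) = -((8 + 0² + 0*14) + 34) = -((8 + 0 + 0) + 34) = -(8 + 34) = -1*42 = -42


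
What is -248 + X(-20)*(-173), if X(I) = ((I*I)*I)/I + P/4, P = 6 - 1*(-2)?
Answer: -69794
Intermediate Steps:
P = 8 (P = 6 + 2 = 8)
X(I) = 2 + I² (X(I) = ((I*I)*I)/I + 8/4 = (I²*I)/I + 8*(¼) = I³/I + 2 = I² + 2 = 2 + I²)
-248 + X(-20)*(-173) = -248 + (2 + (-20)²)*(-173) = -248 + (2 + 400)*(-173) = -248 + 402*(-173) = -248 - 69546 = -69794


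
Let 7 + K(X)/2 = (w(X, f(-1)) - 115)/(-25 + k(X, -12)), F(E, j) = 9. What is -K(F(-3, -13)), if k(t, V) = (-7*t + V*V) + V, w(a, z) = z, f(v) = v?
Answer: 212/11 ≈ 19.273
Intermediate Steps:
k(t, V) = V + V² - 7*t (k(t, V) = (-7*t + V²) + V = (V² - 7*t) + V = V + V² - 7*t)
K(X) = -14 - 232/(107 - 7*X) (K(X) = -14 + 2*((-1 - 115)/(-25 + (-12 + (-12)² - 7*X))) = -14 + 2*(-116/(-25 + (-12 + 144 - 7*X))) = -14 + 2*(-116/(-25 + (132 - 7*X))) = -14 + 2*(-116/(107 - 7*X)) = -14 - 232/(107 - 7*X))
-K(F(-3, -13)) = -2*(865 - 49*9)/(-107 + 7*9) = -2*(865 - 441)/(-107 + 63) = -2*424/(-44) = -2*(-1)*424/44 = -1*(-212/11) = 212/11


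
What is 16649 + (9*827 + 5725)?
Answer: 29817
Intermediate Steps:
16649 + (9*827 + 5725) = 16649 + (7443 + 5725) = 16649 + 13168 = 29817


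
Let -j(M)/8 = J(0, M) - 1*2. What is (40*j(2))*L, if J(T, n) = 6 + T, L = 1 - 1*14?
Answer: 16640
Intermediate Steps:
L = -13 (L = 1 - 14 = -13)
j(M) = -32 (j(M) = -8*((6 + 0) - 1*2) = -8*(6 - 2) = -8*4 = -32)
(40*j(2))*L = (40*(-32))*(-13) = -1280*(-13) = 16640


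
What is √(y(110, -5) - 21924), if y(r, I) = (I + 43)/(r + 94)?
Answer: I*√228095358/102 ≈ 148.07*I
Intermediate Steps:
y(r, I) = (43 + I)/(94 + r)
√(y(110, -5) - 21924) = √((43 - 5)/(94 + 110) - 21924) = √(38/204 - 21924) = √((1/204)*38 - 21924) = √(19/102 - 21924) = √(-2236229/102) = I*√228095358/102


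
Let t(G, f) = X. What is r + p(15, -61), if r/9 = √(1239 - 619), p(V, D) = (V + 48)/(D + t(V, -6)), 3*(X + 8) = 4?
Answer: -27/29 + 18*√155 ≈ 223.17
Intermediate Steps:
X = -20/3 (X = -8 + (⅓)*4 = -8 + 4/3 = -20/3 ≈ -6.6667)
t(G, f) = -20/3
p(V, D) = (48 + V)/(-20/3 + D) (p(V, D) = (V + 48)/(D - 20/3) = (48 + V)/(-20/3 + D))
r = 18*√155 (r = 9*√(1239 - 619) = 9*√620 = 9*(2*√155) = 18*√155 ≈ 224.10)
r + p(15, -61) = 18*√155 + 3*(48 + 15)/(-20 + 3*(-61)) = 18*√155 + 3*63/(-20 - 183) = 18*√155 + 3*63/(-203) = 18*√155 + 3*(-1/203)*63 = 18*√155 - 27/29 = -27/29 + 18*√155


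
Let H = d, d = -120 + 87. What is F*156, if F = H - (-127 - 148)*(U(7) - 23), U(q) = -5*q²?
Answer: -11502348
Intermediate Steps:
d = -33
H = -33
F = -73733 (F = -33 - (-127 - 148)*(-5*7² - 23) = -33 - (-275)*(-5*49 - 23) = -33 - (-275)*(-245 - 23) = -33 - (-275)*(-268) = -33 - 1*73700 = -33 - 73700 = -73733)
F*156 = -73733*156 = -11502348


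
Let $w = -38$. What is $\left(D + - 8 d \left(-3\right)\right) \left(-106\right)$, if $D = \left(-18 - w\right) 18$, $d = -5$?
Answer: $-25440$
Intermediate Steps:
$D = 360$ ($D = \left(-18 - -38\right) 18 = \left(-18 + 38\right) 18 = 20 \cdot 18 = 360$)
$\left(D + - 8 d \left(-3\right)\right) \left(-106\right) = \left(360 + \left(-8\right) \left(-5\right) \left(-3\right)\right) \left(-106\right) = \left(360 + 40 \left(-3\right)\right) \left(-106\right) = \left(360 - 120\right) \left(-106\right) = 240 \left(-106\right) = -25440$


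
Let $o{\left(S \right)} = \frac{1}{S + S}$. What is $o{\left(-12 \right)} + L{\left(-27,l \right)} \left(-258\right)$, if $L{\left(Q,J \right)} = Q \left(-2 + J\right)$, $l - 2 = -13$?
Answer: $- \frac{2173393}{24} \approx -90558.0$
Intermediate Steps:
$l = -11$ ($l = 2 - 13 = -11$)
$o{\left(S \right)} = \frac{1}{2 S}$
$o{\left(-12 \right)} + L{\left(-27,l \right)} \left(-258\right) = \frac{1}{2 \left(-12\right)} + - 27 \left(-2 - 11\right) \left(-258\right) = \frac{1}{2} \left(- \frac{1}{12}\right) + \left(-27\right) \left(-13\right) \left(-258\right) = - \frac{1}{24} + 351 \left(-258\right) = - \frac{1}{24} - 90558 = - \frac{2173393}{24}$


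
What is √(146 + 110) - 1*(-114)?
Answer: 130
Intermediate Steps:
√(146 + 110) - 1*(-114) = √256 + 114 = 16 + 114 = 130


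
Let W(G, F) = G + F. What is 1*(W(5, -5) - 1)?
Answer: -1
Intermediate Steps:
W(G, F) = F + G
1*(W(5, -5) - 1) = 1*((-5 + 5) - 1) = 1*(0 - 1) = 1*(-1) = -1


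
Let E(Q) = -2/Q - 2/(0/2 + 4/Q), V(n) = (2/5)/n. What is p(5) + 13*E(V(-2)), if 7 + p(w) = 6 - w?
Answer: 1253/10 ≈ 125.30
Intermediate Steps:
V(n) = 2/(5*n) (V(n) = (2*(⅕))/n = 2/(5*n))
p(w) = -1 - w (p(w) = -7 + (6 - w) = -1 - w)
E(Q) = -2/Q - Q/2 (E(Q) = -2/Q - 2/(0*(½) + 4/Q) = -2/Q - 2/(0 + 4/Q) = -2/Q - 2*Q/4 = -2/Q - Q/2)
p(5) + 13*E(V(-2)) = (-1 - 1*5) + 13*(-2/((⅖)/(-2)) - 1/(5*(-2))) = (-1 - 5) + 13*(-2/((⅖)*(-½)) - (-1)/(5*2)) = -6 + 13*(-2/(-⅕) - ½*(-⅕)) = -6 + 13*(-2*(-5) + ⅒) = -6 + 13*(10 + ⅒) = -6 + 13*(101/10) = -6 + 1313/10 = 1253/10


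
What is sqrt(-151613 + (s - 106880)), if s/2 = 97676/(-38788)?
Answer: I*sqrt(24307037985923)/9697 ≈ 508.43*I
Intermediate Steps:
s = -48838/9697 (s = 2*(97676/(-38788)) = 2*(97676*(-1/38788)) = 2*(-24419/9697) = -48838/9697 ≈ -5.0364)
sqrt(-151613 + (s - 106880)) = sqrt(-151613 + (-48838/9697 - 106880)) = sqrt(-151613 - 1036464198/9697) = sqrt(-2506655459/9697) = I*sqrt(24307037985923)/9697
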